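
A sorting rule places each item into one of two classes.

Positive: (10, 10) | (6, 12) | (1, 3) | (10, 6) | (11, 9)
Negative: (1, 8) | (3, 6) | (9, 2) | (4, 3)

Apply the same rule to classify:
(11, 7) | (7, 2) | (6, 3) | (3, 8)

Rule: sum is even. This holds for each 'Positive' example and fails for each 'Negative' one.
(11, 7): 11+7 = 18, has this property → Positive. (7, 2): 7+2 = 9, does not pass → Negative. (6, 3): 6+3 = 9, does not pass → Negative. (3, 8): 3+8 = 11, does not pass → Negative.

Positive, Negative, Negative, Negative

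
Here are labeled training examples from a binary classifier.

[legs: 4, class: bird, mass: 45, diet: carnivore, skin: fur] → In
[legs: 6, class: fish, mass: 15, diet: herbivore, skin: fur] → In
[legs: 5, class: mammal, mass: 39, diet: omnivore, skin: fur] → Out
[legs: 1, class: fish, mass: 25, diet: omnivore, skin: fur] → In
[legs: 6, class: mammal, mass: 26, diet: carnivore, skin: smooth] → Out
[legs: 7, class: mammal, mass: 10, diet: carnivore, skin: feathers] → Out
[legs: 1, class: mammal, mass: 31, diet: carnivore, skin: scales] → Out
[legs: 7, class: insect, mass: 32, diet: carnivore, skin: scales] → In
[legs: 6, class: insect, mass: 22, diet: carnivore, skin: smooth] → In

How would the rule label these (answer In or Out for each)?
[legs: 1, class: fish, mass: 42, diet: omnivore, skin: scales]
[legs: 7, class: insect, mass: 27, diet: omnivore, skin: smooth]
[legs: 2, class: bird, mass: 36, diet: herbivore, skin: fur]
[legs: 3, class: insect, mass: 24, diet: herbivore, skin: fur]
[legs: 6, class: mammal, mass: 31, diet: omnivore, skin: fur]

The classifier is using: class is not mammal.
[legs: 1, class: fish, mass: 42, diet: omnivore, skin: scales] — class is fish, hence In. [legs: 7, class: insect, mass: 27, diet: omnivore, skin: smooth] — class is insect, hence In. [legs: 2, class: bird, mass: 36, diet: herbivore, skin: fur] — class is bird, hence In. [legs: 3, class: insect, mass: 24, diet: herbivore, skin: fur] — class is insect, hence In. [legs: 6, class: mammal, mass: 31, diet: omnivore, skin: fur] — class is mammal, hence Out.

In, In, In, In, Out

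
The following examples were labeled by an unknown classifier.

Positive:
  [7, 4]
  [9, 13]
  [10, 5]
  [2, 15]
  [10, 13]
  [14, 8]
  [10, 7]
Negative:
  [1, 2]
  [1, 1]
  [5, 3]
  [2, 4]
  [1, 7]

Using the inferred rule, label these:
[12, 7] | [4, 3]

Rule: sum ≥ 11. This holds for each 'Positive' example and fails for each 'Negative' one.
[12, 7] — 12+7 = 19, hence Positive.
[4, 3] — 4+3 = 7, hence Negative.

Positive, Negative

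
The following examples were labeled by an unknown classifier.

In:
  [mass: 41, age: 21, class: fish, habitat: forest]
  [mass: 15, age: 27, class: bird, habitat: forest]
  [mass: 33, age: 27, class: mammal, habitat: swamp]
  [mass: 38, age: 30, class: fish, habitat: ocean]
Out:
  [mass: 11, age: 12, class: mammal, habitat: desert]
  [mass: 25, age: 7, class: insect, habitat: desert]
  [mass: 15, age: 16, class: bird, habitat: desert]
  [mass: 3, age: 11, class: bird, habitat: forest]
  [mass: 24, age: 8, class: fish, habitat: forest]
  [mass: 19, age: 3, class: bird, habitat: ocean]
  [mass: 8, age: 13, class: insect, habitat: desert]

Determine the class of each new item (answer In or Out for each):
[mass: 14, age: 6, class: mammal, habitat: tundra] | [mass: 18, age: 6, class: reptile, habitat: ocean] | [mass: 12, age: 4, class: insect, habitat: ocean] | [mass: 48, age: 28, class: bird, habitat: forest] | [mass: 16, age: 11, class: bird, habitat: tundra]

Out, Out, Out, In, Out

'In' ⟺ age ≥ 21.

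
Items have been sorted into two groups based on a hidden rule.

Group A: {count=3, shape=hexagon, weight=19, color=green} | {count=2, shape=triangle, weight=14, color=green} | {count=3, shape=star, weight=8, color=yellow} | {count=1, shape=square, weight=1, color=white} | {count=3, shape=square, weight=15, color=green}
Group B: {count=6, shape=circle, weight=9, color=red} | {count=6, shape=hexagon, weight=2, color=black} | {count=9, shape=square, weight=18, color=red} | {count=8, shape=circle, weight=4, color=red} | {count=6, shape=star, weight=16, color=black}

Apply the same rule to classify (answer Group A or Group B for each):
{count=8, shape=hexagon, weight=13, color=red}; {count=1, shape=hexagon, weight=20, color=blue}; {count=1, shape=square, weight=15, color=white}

Group B, Group A, Group A

The pattern is that an item is 'Group A' exactly when: count ≤ 3.
{count=8, shape=hexagon, weight=13, color=red} → count = 8 → Group B. {count=1, shape=hexagon, weight=20, color=blue} → count = 1 → Group A. {count=1, shape=square, weight=15, color=white} → count = 1 → Group A.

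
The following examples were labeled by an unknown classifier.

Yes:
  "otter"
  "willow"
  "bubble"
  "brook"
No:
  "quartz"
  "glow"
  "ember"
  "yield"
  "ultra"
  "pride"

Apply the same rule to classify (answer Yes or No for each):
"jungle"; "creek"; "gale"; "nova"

No, Yes, No, No

The simplest hypothesis consistent with all the labels is: has a double letter.
"jungle": No (no doubled letter).
"creek": Yes ('ee' doubled).
"gale": No (no doubled letter).
"nova": No (no doubled letter).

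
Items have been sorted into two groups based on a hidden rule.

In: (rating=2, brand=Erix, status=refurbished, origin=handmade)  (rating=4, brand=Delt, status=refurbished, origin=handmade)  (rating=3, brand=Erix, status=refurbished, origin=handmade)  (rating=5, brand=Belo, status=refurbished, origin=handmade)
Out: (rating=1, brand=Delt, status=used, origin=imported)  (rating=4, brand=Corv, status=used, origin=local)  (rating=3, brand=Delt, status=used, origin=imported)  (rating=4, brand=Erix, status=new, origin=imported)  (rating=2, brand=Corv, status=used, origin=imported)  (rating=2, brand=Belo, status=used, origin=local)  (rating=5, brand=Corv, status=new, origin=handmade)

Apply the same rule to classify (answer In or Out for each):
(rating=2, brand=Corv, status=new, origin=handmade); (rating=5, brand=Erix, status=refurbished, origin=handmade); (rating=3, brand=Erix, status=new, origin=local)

Out, In, Out

The simplest hypothesis consistent with all the labels is: status is refurbished.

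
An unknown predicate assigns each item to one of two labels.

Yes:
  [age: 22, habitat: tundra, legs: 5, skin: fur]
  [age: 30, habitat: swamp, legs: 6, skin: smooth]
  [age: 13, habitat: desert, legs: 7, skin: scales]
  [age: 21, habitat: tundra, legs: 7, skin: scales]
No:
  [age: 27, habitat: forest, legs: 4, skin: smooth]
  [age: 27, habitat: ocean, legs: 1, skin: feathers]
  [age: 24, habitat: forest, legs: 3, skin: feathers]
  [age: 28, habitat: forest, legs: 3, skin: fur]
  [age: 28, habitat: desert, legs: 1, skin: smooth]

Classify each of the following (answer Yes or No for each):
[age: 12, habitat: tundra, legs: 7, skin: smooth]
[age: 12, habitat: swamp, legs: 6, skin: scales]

Yes, Yes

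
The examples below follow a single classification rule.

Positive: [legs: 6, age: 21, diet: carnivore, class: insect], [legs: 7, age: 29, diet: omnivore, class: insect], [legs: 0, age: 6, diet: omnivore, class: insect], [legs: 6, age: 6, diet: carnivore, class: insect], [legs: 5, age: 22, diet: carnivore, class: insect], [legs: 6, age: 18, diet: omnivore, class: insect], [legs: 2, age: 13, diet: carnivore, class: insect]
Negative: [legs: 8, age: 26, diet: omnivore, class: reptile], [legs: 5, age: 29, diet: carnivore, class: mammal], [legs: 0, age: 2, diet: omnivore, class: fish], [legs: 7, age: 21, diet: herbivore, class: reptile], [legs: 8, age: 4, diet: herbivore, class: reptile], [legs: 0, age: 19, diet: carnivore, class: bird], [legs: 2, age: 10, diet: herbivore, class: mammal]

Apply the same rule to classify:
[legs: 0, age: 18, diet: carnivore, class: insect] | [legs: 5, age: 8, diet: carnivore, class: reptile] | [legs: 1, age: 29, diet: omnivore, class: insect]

The pattern is that an item is 'Positive' exactly when: class is insect.
[legs: 0, age: 18, diet: carnivore, class: insect]: class is insect — fits, so Positive. [legs: 5, age: 8, diet: carnivore, class: reptile]: class is reptile — fails the rule, so Negative. [legs: 1, age: 29, diet: omnivore, class: insect]: class is insect — fits, so Positive.

Positive, Negative, Positive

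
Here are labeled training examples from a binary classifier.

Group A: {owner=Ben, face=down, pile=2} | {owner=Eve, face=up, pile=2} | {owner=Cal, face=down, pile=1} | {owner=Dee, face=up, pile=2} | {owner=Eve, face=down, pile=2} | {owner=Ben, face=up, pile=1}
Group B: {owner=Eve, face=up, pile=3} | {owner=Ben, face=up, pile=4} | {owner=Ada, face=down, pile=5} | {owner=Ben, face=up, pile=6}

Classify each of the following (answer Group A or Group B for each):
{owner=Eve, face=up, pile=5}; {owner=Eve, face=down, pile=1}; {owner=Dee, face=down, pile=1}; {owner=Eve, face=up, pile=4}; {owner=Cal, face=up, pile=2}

Group B, Group A, Group A, Group B, Group A

A rule that fits every label: pile ≤ 2 — true of each 'Group A' example, false of each 'Group B' one.
{owner=Eve, face=up, pile=5}: Group B (pile = 5). {owner=Eve, face=down, pile=1}: Group A (pile = 1). {owner=Dee, face=down, pile=1}: Group A (pile = 1). {owner=Eve, face=up, pile=4}: Group B (pile = 4). {owner=Cal, face=up, pile=2}: Group A (pile = 2).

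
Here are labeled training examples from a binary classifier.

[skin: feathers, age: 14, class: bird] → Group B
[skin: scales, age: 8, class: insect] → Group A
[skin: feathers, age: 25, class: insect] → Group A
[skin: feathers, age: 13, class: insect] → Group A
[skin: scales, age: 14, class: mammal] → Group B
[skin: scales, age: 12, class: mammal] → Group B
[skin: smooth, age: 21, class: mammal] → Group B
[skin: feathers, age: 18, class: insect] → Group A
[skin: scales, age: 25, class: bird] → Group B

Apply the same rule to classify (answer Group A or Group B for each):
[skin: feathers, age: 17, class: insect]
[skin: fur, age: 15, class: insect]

One predicate separates the groups cleanly: class is insect.
[skin: feathers, age: 17, class: insect] — class is insect, hence Group A. [skin: fur, age: 15, class: insect] — class is insect, hence Group A.

Group A, Group A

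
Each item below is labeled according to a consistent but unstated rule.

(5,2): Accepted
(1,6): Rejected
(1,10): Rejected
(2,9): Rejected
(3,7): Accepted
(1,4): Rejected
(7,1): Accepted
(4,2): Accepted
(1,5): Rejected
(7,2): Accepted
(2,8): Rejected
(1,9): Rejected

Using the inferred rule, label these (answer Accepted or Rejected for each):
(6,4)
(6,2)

Rule: first ≥ 3. This holds for each 'Accepted' example and fails for each 'Rejected' one.

Accepted, Accepted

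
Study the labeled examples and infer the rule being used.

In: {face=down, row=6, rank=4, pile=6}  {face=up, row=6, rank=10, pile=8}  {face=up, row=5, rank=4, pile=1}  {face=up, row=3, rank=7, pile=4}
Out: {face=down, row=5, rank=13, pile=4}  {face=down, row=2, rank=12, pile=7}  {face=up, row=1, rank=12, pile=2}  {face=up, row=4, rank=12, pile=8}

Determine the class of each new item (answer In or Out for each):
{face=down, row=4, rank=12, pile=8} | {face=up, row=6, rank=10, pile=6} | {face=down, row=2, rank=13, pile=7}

All 'In' examples share one property — rank ≤ 10 — and every 'Out' example lacks it.
Out: {face=down, row=4, rank=12, pile=8}, since rank = 12. In: {face=up, row=6, rank=10, pile=6}, since rank = 10. Out: {face=down, row=2, rank=13, pile=7}, since rank = 13.

Out, In, Out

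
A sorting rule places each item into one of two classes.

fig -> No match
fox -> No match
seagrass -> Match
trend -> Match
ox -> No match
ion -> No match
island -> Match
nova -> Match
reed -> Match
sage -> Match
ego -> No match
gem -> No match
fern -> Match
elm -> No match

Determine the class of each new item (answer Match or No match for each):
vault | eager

Match, Match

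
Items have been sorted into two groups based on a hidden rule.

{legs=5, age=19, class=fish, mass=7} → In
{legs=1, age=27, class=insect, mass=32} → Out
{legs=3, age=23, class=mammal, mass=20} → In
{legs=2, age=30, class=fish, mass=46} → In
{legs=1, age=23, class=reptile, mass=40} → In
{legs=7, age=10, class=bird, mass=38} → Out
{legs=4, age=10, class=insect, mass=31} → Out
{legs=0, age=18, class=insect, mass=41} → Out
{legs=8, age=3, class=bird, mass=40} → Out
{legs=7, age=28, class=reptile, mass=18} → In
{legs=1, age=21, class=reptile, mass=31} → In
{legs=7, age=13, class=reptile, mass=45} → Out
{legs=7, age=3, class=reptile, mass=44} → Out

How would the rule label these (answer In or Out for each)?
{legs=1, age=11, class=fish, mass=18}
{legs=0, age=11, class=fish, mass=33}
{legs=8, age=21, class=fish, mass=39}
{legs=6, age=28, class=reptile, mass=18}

The common property of the 'In' items is: age ≥ 19 AND age ≠ 27. No 'Out' item has it.
Out: {legs=1, age=11, class=fish, mass=18}, since age = 11.
Out: {legs=0, age=11, class=fish, mass=33}, since age = 11.
In: {legs=8, age=21, class=fish, mass=39}, since age = 21.
In: {legs=6, age=28, class=reptile, mass=18}, since age = 28.

Out, Out, In, In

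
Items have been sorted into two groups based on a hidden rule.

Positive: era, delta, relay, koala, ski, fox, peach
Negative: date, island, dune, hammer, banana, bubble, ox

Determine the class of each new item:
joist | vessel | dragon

Every 'Positive' example satisfies: odd length. None of the 'Negative' examples do.
joist — length 5, hence Positive.
vessel — length 6, hence Negative.
dragon — length 6, hence Negative.

Positive, Negative, Negative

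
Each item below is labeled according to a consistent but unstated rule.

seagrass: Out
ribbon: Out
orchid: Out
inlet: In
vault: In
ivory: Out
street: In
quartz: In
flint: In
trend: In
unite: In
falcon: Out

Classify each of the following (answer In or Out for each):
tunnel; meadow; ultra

In, Out, In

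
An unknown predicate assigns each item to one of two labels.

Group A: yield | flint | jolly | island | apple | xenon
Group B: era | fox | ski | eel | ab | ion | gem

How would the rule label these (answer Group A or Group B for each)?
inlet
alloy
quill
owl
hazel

Group A, Group A, Group A, Group B, Group A

A rule that fits every label: length ≥ 5 — true of each 'Group A' example, false of each 'Group B' one.
inlet: Group A (length 5).
alloy: Group A (length 5).
quill: Group A (length 5).
owl: Group B (length 3).
hazel: Group A (length 5).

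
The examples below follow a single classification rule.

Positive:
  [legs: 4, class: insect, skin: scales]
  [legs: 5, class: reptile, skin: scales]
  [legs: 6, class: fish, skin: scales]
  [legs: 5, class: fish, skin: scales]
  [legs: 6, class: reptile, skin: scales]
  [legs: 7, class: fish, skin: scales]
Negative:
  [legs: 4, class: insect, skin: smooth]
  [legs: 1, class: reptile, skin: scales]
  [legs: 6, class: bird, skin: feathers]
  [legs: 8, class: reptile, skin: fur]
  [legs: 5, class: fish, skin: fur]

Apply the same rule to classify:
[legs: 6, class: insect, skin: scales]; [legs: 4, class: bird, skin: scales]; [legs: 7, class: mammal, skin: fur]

Positive, Positive, Negative

The classifier is using: skin is scales AND legs ≥ 4.
[legs: 6, class: insect, skin: scales]: Positive (skin is scales, legs = 6). [legs: 4, class: bird, skin: scales]: Positive (skin is scales, legs = 4). [legs: 7, class: mammal, skin: fur]: Negative (skin is fur, legs = 7).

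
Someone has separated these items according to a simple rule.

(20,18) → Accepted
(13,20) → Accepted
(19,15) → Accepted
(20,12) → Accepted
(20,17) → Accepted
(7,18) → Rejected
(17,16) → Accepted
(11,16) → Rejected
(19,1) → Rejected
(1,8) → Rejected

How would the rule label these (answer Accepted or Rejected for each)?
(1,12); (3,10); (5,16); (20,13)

Rejected, Rejected, Rejected, Accepted

The common property of the 'Accepted' items is: sum ≥ 32. No 'Rejected' item has it.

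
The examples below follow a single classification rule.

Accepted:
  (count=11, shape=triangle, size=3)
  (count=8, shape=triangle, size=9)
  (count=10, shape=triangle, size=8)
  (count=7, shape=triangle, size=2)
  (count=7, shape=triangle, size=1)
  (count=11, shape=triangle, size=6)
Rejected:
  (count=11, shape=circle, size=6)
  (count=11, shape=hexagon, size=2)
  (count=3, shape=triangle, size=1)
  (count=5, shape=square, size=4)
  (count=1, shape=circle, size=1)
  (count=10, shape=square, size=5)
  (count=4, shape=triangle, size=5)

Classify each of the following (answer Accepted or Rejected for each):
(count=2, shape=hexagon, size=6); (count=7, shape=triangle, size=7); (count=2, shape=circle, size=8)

The common property of the 'Accepted' items is: shape is triangle AND count ≥ 5. No 'Rejected' item has it.

Rejected, Accepted, Rejected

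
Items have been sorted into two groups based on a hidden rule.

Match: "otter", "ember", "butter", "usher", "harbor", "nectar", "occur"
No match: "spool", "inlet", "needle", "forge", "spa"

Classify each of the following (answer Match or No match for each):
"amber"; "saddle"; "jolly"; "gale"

Match, No match, No match, No match

The classifier is using: ends with 'r'.
Match: "amber", since ends with 'r'.
No match: "saddle", since ends with 'e'.
No match: "jolly", since ends with 'y'.
No match: "gale", since ends with 'e'.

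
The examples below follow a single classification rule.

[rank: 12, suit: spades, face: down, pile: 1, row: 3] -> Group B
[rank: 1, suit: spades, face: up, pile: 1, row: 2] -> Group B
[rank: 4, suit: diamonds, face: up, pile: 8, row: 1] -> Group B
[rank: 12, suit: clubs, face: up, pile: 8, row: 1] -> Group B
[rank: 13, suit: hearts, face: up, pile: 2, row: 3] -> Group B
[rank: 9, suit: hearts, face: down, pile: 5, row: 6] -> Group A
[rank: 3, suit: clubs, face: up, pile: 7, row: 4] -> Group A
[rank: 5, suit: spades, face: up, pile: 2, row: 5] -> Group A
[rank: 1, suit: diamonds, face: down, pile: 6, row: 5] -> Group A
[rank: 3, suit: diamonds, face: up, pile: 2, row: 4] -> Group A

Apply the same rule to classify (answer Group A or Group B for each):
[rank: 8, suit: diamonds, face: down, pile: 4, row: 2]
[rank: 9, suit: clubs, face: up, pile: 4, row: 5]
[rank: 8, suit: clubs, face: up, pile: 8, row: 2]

One predicate separates the groups cleanly: row ≥ 4.
Group B: [rank: 8, suit: diamonds, face: down, pile: 4, row: 2], since row = 2.
Group A: [rank: 9, suit: clubs, face: up, pile: 4, row: 5], since row = 5.
Group B: [rank: 8, suit: clubs, face: up, pile: 8, row: 2], since row = 2.

Group B, Group A, Group B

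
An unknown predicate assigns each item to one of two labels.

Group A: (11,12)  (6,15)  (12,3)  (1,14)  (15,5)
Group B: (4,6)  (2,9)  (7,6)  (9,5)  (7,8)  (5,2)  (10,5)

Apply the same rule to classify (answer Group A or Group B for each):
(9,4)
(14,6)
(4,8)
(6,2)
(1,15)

Rule: max ≥ 11. This holds for each 'Group A' example and fails for each 'Group B' one.
(9,4): Group B (max 9).
(14,6): Group A (max 14).
(4,8): Group B (max 8).
(6,2): Group B (max 6).
(1,15): Group A (max 15).

Group B, Group A, Group B, Group B, Group A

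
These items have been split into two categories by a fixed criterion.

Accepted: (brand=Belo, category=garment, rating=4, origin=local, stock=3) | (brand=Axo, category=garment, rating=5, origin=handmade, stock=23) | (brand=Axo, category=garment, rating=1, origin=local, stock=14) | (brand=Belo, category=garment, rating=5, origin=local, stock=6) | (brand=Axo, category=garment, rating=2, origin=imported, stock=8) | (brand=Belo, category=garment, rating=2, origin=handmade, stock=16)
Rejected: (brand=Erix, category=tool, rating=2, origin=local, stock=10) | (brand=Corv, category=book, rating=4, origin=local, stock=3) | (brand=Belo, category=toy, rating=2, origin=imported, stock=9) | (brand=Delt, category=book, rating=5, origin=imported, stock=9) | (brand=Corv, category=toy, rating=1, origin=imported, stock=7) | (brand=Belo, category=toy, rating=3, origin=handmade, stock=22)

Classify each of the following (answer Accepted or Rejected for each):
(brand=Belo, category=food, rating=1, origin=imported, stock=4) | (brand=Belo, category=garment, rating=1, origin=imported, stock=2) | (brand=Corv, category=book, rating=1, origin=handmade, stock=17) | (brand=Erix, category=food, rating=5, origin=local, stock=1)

Checking candidate rules against both groups, what survives is: category is garment.

Rejected, Accepted, Rejected, Rejected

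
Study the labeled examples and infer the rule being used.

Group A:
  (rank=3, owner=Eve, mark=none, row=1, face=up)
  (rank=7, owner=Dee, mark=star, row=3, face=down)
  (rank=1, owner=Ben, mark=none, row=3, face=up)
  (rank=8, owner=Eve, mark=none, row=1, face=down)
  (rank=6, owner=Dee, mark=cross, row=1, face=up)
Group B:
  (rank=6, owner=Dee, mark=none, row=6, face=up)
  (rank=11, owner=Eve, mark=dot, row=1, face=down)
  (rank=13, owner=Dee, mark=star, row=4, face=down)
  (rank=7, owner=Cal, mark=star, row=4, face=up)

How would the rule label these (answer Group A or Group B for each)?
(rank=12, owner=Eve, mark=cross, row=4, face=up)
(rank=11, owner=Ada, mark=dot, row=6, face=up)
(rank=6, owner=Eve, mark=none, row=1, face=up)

Group B, Group B, Group A

'Group A' ⟺ rank ≤ 8 AND row ≤ 3.
(rank=12, owner=Eve, mark=cross, row=4, face=up): rank = 12, row = 4, doesn't match → Group B. (rank=11, owner=Ada, mark=dot, row=6, face=up): rank = 11, row = 6, doesn't match → Group B. (rank=6, owner=Eve, mark=none, row=1, face=up): rank = 6, row = 1, matches → Group A.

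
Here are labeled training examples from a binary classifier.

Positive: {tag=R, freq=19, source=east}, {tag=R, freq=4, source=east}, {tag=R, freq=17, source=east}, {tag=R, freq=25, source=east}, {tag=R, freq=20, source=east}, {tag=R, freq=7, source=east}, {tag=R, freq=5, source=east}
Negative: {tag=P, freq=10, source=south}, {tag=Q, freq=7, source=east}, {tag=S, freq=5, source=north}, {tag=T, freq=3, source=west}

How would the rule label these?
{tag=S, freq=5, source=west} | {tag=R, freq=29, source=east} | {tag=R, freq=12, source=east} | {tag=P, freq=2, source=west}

All 'Positive' examples share one property — tag is R — and every 'Negative' example lacks it.
Negative: {tag=S, freq=5, source=west}, since tag is S.
Positive: {tag=R, freq=29, source=east}, since tag is R.
Positive: {tag=R, freq=12, source=east}, since tag is R.
Negative: {tag=P, freq=2, source=west}, since tag is P.

Negative, Positive, Positive, Negative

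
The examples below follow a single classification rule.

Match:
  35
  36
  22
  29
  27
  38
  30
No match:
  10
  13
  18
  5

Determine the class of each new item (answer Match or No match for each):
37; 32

Match, Match

A rule that fits every label: at least 22 — true of each 'Match' example, false of each 'No match' one.
37: Match (37 ≥ 22).
32: Match (32 ≥ 22).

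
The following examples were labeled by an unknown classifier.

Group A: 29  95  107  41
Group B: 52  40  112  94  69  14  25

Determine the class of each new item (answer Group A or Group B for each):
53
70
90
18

The pattern is that an item is 'Group A' exactly when: ≡ 5 (mod 6).
53 → 53 mod 6 = 5 → Group A.
70 → 70 mod 6 = 4 → Group B.
90 → 90 mod 6 = 0 → Group B.
18 → 18 mod 6 = 0 → Group B.

Group A, Group B, Group B, Group B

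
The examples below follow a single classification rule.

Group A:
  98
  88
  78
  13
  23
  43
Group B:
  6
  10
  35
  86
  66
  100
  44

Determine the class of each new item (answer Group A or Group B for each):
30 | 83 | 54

Group B, Group A, Group B

'Group A' ⟺ ≡ 3 (mod 5).
Group B: 30, since 30 mod 5 = 0. Group A: 83, since 83 mod 5 = 3. Group B: 54, since 54 mod 5 = 4.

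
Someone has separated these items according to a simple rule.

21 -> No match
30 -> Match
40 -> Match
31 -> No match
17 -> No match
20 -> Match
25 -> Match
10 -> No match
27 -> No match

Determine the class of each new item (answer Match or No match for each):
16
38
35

No match, No match, Match

Every 'Match' example satisfies: multiple of 5 AND at least 17. None of the 'No match' examples do.
16: No match (16 = 5·3 + 1, 16 < 17).
38: No match (38 = 5·7 + 3, 38 ≥ 17).
35: Match (35 = 5·7, 35 ≥ 17).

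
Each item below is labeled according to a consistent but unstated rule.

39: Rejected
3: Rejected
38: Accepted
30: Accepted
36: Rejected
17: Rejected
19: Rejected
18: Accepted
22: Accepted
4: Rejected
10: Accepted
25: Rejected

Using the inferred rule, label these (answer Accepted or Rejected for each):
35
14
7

Checking candidate rules against both groups, what survives is: ≡ 2 (mod 4).
35 — 35 mod 4 = 3, hence Rejected.
14 — 14 mod 4 = 2, hence Accepted.
7 — 7 mod 4 = 3, hence Rejected.

Rejected, Accepted, Rejected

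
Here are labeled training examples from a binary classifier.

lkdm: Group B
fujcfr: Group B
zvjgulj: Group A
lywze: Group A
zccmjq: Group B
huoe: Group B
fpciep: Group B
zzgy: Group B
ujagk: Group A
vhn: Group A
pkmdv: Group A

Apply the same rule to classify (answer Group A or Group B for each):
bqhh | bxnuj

The simplest hypothesis consistent with all the labels is: odd length.

Group B, Group A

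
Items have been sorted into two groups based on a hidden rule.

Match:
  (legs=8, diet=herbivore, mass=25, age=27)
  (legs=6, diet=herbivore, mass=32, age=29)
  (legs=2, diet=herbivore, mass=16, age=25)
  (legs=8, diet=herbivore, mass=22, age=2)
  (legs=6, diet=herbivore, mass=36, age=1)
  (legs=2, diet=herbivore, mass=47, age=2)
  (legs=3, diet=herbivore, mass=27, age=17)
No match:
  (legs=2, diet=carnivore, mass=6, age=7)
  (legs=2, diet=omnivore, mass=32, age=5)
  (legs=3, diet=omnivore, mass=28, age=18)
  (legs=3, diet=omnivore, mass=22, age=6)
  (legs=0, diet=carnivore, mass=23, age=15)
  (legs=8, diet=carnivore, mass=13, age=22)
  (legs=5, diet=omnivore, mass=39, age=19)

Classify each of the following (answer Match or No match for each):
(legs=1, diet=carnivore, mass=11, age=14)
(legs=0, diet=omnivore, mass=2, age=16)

The distinguishing property — diet is herbivore — holds for all the 'Match' cases and none of the 'No match' cases.
(legs=1, diet=carnivore, mass=11, age=14): diet is carnivore — doesn't qualify, so No match.
(legs=0, diet=omnivore, mass=2, age=16): diet is omnivore — doesn't qualify, so No match.

No match, No match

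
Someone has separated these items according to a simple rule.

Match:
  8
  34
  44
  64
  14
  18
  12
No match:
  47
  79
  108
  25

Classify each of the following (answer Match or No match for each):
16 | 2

Every 'Match' example satisfies: even AND at most 64. None of the 'No match' examples do.
16: 16 is even, 16 ≤ 64, meets the rule → Match.
2: 2 is even, 2 ≤ 64, meets the rule → Match.

Match, Match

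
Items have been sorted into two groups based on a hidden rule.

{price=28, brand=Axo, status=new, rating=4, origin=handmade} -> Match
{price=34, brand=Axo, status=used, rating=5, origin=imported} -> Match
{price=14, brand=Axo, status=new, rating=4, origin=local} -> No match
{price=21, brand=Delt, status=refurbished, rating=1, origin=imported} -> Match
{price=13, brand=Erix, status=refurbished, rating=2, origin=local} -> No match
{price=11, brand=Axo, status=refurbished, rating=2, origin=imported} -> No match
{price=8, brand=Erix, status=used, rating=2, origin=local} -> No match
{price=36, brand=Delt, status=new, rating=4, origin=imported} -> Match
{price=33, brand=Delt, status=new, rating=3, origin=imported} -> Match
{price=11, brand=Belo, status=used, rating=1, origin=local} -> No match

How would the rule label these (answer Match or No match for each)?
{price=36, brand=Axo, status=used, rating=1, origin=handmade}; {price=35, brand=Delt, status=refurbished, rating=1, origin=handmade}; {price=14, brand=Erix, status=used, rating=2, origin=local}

Match, Match, No match

The classifier is using: price ≥ 21.
{price=36, brand=Axo, status=used, rating=1, origin=handmade}: price = 36 — qualifies, so Match. {price=35, brand=Delt, status=refurbished, rating=1, origin=handmade}: price = 35 — qualifies, so Match. {price=14, brand=Erix, status=used, rating=2, origin=local}: price = 14 — does not satisfy this, so No match.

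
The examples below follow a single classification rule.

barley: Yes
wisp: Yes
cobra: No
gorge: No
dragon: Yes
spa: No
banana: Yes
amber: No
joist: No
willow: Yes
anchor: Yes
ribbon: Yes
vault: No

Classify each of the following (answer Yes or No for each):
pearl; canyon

Checking candidate rules against both groups, what survives is: even length.

No, Yes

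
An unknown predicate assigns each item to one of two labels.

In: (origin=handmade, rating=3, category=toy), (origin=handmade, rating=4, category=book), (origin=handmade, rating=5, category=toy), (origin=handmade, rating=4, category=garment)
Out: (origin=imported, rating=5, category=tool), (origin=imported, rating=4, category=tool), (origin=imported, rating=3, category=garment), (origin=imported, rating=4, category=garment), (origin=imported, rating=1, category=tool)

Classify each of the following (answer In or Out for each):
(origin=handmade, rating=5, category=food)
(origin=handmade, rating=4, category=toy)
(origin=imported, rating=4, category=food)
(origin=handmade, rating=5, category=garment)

The pattern is that an item is 'In' exactly when: origin is handmade.
(origin=handmade, rating=5, category=food): origin is handmade, satisfies this → In. (origin=handmade, rating=4, category=toy): origin is handmade, satisfies this → In. (origin=imported, rating=4, category=food): origin is imported, fails this test → Out. (origin=handmade, rating=5, category=garment): origin is handmade, satisfies this → In.

In, In, Out, In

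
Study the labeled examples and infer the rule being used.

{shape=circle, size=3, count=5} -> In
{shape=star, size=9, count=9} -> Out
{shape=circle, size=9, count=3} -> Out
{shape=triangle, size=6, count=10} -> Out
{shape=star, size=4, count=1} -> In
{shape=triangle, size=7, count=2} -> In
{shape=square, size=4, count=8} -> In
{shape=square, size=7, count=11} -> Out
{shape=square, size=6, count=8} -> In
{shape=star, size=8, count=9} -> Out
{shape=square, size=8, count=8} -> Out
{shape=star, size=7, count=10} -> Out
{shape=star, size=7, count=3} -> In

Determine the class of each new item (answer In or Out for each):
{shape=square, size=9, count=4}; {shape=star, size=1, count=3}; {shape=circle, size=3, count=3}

Out, In, In

The distinguishing property — size ≤ 7 AND count ≤ 8 — holds for all the 'In' cases and none of the 'Out' cases.
Out: {shape=square, size=9, count=4}, since size = 9, count = 4.
In: {shape=star, size=1, count=3}, since size = 1, count = 3.
In: {shape=circle, size=3, count=3}, since size = 3, count = 3.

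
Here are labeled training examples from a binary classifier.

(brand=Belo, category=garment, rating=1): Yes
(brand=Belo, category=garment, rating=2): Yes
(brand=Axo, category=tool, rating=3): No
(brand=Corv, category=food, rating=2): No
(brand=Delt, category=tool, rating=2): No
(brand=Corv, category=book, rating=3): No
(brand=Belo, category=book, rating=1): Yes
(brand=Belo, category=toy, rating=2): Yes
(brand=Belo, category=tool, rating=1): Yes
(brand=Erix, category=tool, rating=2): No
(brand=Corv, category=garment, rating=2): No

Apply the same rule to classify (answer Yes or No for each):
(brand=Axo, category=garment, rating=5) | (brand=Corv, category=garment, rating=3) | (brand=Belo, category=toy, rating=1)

The distinguishing property — brand is Belo — holds for all the 'Yes' cases and none of the 'No' cases.

No, No, Yes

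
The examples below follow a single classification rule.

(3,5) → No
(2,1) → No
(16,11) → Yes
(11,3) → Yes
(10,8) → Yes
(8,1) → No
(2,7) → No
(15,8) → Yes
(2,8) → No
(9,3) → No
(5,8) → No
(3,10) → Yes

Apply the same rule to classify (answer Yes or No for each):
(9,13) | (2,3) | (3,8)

Rule: max ≥ 10. This holds for each 'Yes' example and fails for each 'No' one.
(9,13): max 13, has this property → Yes.
(2,3): max 3, fails the rule → No.
(3,8): max 8, fails the rule → No.

Yes, No, No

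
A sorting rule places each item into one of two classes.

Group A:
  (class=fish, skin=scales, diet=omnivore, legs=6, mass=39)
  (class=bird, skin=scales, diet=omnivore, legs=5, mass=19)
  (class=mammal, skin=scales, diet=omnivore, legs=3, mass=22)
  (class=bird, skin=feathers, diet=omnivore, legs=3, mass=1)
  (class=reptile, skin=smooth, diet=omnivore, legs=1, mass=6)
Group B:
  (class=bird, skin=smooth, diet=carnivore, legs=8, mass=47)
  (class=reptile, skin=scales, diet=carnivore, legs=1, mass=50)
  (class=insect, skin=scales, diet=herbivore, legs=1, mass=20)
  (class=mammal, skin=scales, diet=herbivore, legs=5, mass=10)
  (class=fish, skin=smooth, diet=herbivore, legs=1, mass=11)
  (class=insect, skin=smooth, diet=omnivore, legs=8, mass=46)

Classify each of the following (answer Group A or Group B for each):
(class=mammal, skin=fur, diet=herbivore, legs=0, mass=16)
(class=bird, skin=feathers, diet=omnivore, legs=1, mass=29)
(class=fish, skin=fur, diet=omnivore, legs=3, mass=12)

The common property of the 'Group A' items is: diet is omnivore AND legs ≤ 6. No 'Group B' item has it.

Group B, Group A, Group A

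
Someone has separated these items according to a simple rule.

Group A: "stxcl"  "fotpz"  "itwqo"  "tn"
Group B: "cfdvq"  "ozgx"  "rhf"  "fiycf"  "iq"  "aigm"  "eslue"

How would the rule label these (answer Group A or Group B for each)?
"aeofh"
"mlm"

Group B, Group B

One predicate separates the groups cleanly: contains 't'.
"aeofh": Group B (no 't'). "mlm": Group B (no 't').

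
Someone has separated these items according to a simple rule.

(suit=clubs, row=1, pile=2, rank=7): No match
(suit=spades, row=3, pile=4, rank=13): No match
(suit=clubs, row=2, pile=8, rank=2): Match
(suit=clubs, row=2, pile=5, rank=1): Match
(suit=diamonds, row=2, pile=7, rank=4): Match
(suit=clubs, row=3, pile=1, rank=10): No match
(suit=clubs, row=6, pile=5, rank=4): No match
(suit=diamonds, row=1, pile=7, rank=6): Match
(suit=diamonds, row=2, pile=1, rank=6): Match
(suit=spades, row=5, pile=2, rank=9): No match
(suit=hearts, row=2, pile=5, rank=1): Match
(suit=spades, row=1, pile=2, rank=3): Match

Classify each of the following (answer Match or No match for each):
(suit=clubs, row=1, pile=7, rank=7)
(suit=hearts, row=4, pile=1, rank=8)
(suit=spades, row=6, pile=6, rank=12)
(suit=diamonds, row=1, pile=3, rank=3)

No match, No match, No match, Match

'Match' ⟺ row ≤ 2 AND rank ≤ 6.
No match: (suit=clubs, row=1, pile=7, rank=7), since row = 1, rank = 7. No match: (suit=hearts, row=4, pile=1, rank=8), since row = 4, rank = 8. No match: (suit=spades, row=6, pile=6, rank=12), since row = 6, rank = 12. Match: (suit=diamonds, row=1, pile=3, rank=3), since row = 1, rank = 3.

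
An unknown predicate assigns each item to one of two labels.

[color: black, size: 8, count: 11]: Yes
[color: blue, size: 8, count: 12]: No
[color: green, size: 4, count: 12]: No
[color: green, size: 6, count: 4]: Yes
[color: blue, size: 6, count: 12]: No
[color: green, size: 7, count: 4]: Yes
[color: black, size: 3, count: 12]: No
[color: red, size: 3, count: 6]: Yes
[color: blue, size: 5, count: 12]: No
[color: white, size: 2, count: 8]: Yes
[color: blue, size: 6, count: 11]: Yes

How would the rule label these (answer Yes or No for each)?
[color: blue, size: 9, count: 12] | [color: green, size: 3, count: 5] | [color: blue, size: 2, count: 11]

No, Yes, Yes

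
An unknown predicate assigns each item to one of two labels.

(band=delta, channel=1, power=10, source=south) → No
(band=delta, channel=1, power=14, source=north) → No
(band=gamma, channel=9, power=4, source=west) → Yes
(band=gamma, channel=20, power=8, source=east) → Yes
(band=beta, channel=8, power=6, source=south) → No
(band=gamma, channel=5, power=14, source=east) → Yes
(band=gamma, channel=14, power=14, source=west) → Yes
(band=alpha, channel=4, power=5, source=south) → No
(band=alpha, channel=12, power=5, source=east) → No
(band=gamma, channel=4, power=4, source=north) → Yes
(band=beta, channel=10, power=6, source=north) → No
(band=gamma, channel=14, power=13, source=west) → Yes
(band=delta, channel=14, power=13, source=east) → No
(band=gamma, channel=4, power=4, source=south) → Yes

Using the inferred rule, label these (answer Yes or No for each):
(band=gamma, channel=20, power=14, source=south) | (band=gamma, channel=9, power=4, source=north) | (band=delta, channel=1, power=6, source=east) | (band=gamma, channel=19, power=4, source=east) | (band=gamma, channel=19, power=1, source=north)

Checking candidate rules against both groups, what survives is: band is gamma.
(band=gamma, channel=20, power=14, source=south) — band is gamma, hence Yes. (band=gamma, channel=9, power=4, source=north) — band is gamma, hence Yes. (band=delta, channel=1, power=6, source=east) — band is delta, hence No. (band=gamma, channel=19, power=4, source=east) — band is gamma, hence Yes. (band=gamma, channel=19, power=1, source=north) — band is gamma, hence Yes.

Yes, Yes, No, Yes, Yes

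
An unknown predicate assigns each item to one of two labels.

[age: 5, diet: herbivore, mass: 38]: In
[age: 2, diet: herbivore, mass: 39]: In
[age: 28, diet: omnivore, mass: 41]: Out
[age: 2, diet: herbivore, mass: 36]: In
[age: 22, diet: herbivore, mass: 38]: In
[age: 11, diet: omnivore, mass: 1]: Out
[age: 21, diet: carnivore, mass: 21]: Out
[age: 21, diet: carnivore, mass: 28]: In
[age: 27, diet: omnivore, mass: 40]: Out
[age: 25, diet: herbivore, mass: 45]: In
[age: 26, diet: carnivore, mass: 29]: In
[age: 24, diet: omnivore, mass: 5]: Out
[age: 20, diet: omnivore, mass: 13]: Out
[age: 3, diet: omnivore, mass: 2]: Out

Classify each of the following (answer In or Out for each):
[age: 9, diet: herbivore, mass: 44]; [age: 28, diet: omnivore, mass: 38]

In, Out

The classifier is using: age ≤ 26 AND mass ≥ 28.
[age: 9, diet: herbivore, mass: 44] — age = 9, mass = 44, hence In.
[age: 28, diet: omnivore, mass: 38] — age = 28, mass = 38, hence Out.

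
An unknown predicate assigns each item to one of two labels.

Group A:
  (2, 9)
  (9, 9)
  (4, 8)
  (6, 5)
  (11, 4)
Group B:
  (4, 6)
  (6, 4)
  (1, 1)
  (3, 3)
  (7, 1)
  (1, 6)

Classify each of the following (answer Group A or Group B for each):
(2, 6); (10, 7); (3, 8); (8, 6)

The pattern is that an item is 'Group A' exactly when: sum ≥ 11.
(2, 6) → 2+6 = 8 → Group B. (10, 7) → 10+7 = 17 → Group A. (3, 8) → 3+8 = 11 → Group A. (8, 6) → 8+6 = 14 → Group A.

Group B, Group A, Group A, Group A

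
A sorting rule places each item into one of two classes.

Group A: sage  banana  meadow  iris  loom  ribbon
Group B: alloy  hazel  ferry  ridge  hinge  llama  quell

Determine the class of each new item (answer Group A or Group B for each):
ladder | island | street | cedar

The distinguishing property — even length — holds for all the 'Group A' cases and none of the 'Group B' cases.
Group A: ladder, since length 6.
Group A: island, since length 6.
Group A: street, since length 6.
Group B: cedar, since length 5.

Group A, Group A, Group A, Group B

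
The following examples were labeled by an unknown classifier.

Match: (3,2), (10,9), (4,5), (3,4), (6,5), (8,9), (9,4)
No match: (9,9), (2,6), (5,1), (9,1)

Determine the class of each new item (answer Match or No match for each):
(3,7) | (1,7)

No match, No match

All 'Match' examples share one property — sum is odd — and every 'No match' example lacks it.
(3,7): 3+7 = 10 — does not pass, so No match.
(1,7): 1+7 = 8 — does not pass, so No match.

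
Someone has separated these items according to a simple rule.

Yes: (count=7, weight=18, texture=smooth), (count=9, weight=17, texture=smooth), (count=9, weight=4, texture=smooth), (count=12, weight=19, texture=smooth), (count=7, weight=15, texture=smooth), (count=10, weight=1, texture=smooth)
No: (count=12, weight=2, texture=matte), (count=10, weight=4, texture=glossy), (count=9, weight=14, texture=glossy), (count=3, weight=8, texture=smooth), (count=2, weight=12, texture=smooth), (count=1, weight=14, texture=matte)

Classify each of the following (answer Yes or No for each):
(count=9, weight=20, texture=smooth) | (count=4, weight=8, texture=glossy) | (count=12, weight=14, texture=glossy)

The common property of the 'Yes' items is: texture is smooth AND count ≥ 7. No 'No' item has it.

Yes, No, No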